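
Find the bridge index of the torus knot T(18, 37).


The bridge number of T(p,q) is min(p,q).
min(18, 37) = 18

18


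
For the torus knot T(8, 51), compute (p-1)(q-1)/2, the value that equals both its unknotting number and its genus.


For a torus knot T(p,q), both the unknotting number and genus equal (p-1)(q-1)/2.
= (8-1)(51-1)/2
= 7*50/2
= 350/2 = 175

175


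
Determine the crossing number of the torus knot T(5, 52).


For a torus knot T(p, q) with gcd(p,q)=1,
the crossing number is min(p*(q-1), q*(p-1)).
p*(q-1) = 5*51 = 255
q*(p-1) = 52*4 = 208
min(255, 208) = 208

208


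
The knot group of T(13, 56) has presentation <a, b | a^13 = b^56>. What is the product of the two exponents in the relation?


The relation is a^13 = b^56.
Product of exponents = 13 * 56
= 728

728


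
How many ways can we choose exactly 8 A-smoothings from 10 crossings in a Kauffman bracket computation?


We choose which 8 of 10 crossings get A-smoothings.
C(10, 8) = 10! / (8! * 2!)
= 45

45


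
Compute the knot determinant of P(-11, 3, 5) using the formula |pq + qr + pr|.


Step 1: Compute pq + qr + pr.
pq = (-11)*3 = -33
qr = 3*5 = 15
pr = (-11)*5 = -55
pq + qr + pr = -33 + 15 + (-55) = -73
Step 2: Take absolute value.
det(P(-11,3,5)) = |-73| = 73

73


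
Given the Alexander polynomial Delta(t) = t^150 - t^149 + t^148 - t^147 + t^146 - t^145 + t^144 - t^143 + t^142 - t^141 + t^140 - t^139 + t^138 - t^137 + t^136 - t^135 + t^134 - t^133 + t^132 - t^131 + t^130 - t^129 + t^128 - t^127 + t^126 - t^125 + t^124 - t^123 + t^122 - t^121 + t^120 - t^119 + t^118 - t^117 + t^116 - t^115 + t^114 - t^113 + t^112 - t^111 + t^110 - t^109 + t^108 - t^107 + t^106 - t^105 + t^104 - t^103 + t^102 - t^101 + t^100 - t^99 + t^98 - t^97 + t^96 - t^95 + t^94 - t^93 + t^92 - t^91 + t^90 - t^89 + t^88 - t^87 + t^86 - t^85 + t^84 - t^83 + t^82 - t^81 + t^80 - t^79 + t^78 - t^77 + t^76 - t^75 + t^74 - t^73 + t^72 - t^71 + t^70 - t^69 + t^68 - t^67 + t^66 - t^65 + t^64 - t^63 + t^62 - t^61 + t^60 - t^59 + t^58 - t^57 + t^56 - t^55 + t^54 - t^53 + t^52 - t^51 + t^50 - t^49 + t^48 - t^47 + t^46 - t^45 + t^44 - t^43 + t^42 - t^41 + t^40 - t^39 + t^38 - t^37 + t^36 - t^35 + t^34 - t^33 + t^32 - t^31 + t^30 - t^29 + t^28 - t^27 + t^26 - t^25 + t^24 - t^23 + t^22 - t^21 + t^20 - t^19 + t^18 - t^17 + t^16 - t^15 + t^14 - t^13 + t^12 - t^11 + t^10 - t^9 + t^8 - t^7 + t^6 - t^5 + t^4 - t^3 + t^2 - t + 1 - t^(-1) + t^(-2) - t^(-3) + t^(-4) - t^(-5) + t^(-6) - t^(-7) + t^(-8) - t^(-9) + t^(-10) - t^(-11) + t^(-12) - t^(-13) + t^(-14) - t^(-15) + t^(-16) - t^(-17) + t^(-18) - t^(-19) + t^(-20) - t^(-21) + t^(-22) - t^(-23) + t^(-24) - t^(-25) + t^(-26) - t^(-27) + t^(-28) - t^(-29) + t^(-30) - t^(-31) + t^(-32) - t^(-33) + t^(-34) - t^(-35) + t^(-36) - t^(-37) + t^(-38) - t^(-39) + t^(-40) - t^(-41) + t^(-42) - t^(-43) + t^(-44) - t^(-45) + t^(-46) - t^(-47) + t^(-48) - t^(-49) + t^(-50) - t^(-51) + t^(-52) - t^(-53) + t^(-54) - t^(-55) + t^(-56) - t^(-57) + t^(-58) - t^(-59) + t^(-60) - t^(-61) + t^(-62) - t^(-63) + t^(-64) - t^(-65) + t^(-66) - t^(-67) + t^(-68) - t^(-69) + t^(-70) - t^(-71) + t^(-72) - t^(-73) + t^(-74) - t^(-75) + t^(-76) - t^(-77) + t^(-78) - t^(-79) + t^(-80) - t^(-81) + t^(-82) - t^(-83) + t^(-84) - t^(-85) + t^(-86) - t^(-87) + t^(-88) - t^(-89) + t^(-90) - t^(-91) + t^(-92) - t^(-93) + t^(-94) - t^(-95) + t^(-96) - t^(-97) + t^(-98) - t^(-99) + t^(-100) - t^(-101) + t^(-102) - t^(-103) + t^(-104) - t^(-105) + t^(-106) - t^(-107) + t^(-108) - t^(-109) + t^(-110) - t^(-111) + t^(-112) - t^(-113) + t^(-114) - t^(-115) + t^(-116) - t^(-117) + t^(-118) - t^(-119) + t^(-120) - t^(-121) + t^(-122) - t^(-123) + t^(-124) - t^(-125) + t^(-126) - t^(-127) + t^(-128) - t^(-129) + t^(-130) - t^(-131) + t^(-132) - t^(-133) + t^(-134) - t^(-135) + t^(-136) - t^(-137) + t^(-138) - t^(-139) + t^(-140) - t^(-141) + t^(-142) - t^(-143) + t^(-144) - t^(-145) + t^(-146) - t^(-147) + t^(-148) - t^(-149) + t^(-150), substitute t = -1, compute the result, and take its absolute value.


Step 1: The polynomial has 301 terms with alternating signs, exponents from 150 down to -150.
Step 2: Substitute t = -1. The i-th term has coefficient (-1)^i and exponent (m-i),
  so its value is (-1)^i * (-1)^(m-i) = (-1)^m = 1 for every i.
Step 3: All 301 terms equal 1, so Delta(-1) = 301 * (1) = 301
Step 4: |Delta(-1)| = 301

301


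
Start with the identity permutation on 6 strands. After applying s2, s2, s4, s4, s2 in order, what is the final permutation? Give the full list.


Starting with identity [1, 2, 3, 4, 5, 6].
Apply generators in sequence:
  After s2: [1, 3, 2, 4, 5, 6]
  After s2: [1, 2, 3, 4, 5, 6]
  After s4: [1, 2, 3, 5, 4, 6]
  After s4: [1, 2, 3, 4, 5, 6]
  After s2: [1, 3, 2, 4, 5, 6]
Final permutation: [1, 3, 2, 4, 5, 6]

[1, 3, 2, 4, 5, 6]


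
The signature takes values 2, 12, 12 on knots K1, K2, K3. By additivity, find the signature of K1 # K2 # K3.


The signature is additive under connected sum.
signature(K1 # K2 # K3) = (2) + (12) + (12)
= 26

26


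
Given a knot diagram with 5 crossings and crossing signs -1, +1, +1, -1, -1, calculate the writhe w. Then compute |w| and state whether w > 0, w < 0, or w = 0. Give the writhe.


Step 1: Count positive crossings (+1).
Positive crossings: 2
Step 2: Count negative crossings (-1).
Negative crossings: 3
Step 3: Writhe = (positive) - (negative)
w = 2 - 3 = -1
Step 4: |w| = 1, and w is negative

-1


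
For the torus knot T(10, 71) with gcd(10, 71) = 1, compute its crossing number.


For a torus knot T(p, q) with gcd(p,q)=1,
the crossing number is min(p*(q-1), q*(p-1)).
p*(q-1) = 10*70 = 700
q*(p-1) = 71*9 = 639
min(700, 639) = 639

639


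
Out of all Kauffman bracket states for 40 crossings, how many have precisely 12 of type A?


We choose which 12 of 40 crossings get A-smoothings.
C(40, 12) = 40! / (12! * 28!)
= 5586853480

5586853480


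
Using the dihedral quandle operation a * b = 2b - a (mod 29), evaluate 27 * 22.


27 * 22 = 2*22 - 27 mod 29
= 44 - 27 mod 29
= 17 mod 29 = 17

17


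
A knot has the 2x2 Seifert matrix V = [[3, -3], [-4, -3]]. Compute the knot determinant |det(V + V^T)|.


Step 1: Form V + V^T where V = [[3, -3], [-4, -3]]
  V^T = [[3, -4], [-3, -3]]
  V + V^T = [[6, -7], [-7, -6]]
Step 2: det(V + V^T) = 6*(-6) - (-7)*(-7)
  = -36 - 49 = -85
Step 3: Knot determinant = |det(V + V^T)| = |-85| = 85

85


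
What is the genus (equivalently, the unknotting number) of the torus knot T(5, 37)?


For a torus knot T(p,q), both the unknotting number and genus equal (p-1)(q-1)/2.
= (5-1)(37-1)/2
= 4*36/2
= 144/2 = 72

72


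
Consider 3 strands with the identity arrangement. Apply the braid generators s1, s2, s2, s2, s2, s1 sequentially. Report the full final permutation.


Starting with identity [1, 2, 3].
Apply generators in sequence:
  After s1: [2, 1, 3]
  After s2: [2, 3, 1]
  After s2: [2, 1, 3]
  After s2: [2, 3, 1]
  After s2: [2, 1, 3]
  After s1: [1, 2, 3]
Final permutation: [1, 2, 3]

[1, 2, 3]


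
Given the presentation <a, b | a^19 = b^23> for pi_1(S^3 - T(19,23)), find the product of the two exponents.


The relation is a^19 = b^23.
Product of exponents = 19 * 23
= 437

437


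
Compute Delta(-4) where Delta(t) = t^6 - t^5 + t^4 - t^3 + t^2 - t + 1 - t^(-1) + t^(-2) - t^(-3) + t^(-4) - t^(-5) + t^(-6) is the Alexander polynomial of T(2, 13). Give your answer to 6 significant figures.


Substituting t = -4 into Delta(t) = t^6 - t^5 + t^4 - t^3 + t^2 - t + 1 - t^(-1) + t^(-2) - t^(-3) + t^(-4) - t^(-5) + t^(-6):
Term values: (4096) + (1024) + (256) + (64) + (16) + (4) + (1) + (0.25) + (0.0625) + (0.015625) + (0.00390625) + (0.000976562) + (0.000244141)
Sum = 5461.333252
Rounded to 6 significant figures: 5461.33

5461.33


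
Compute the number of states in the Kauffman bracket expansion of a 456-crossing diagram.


Each crossing contributes 2 choices (A-smoothing or B-smoothing).
Total states = 2^456 = 186070713419675363980626894819329160794532188335953423432061490990243657757029868371504908982723472783555205531204141550984858016925351936

186070713419675363980626894819329160794532188335953423432061490990243657757029868371504908982723472783555205531204141550984858016925351936


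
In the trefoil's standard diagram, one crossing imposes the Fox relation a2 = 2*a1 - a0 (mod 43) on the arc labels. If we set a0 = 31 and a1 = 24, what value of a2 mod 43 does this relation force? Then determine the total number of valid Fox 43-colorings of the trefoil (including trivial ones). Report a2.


Step 1: Apply the given crossing relation 2*a1 - a0 - a2 = 0 (mod 43).
  a2 = 2*a1 - a0 mod 43
  a2 = 2*24 - 31 mod 43
  a2 = 48 - 31 mod 43
  a2 = 17 mod 43 = 17
Step 2: The trefoil has determinant 3.
  Number of Fox p-colorings (p prime) is p^2 if p = 3, else p.
  Since 43 does not divide 3, only trivial (constant) colorings exist.
  (So the trial a0 = 31, a1 = 24 with a0 != a1 does NOT extend to a valid coloring of the whole trefoil: the other two crossing relations require 3*(a1 - a0) = 0 (mod 43), which fails.)
  Total colorings = 43
Step 3: a2 = 17, total Fox 43-colorings = 43

17


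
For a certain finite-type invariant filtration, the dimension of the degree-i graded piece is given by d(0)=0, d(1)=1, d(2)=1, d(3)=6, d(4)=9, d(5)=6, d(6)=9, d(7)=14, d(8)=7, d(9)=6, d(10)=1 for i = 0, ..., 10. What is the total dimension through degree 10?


Total dimension = d(0) + d(1) + ... + d(10)
= 0 + 1 + 1 + 6 + 9 + 6 + 9 + 14 + 7 + 6 + 1
= 60

60


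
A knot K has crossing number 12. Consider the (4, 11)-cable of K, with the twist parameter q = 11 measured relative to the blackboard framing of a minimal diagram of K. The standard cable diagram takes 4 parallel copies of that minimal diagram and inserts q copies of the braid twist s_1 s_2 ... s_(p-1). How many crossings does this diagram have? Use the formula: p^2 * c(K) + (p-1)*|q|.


Step 1: Each of the c(K) crossings of the companion diagram becomes p*p = p^2 crossings among the p parallel strands, and each of the |q| twists s_1 s_2 ... s_(p-1) adds (p-1) crossings.
  Crossings = p^2 * c(K) + (p-1)*|q|
Step 2: = 4^2 * 12 + (4-1)*11
Step 3: = 16*12 + 3*11
Step 4: = 192 + 33 = 225

225


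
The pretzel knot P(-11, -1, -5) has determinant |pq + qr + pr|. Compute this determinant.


Step 1: Compute pq + qr + pr.
pq = (-11)*(-1) = 11
qr = (-1)*(-5) = 5
pr = (-11)*(-5) = 55
pq + qr + pr = 11 + 5 + 55 = 71
Step 2: Take absolute value.
det(P(-11,-1,-5)) = |71| = 71

71


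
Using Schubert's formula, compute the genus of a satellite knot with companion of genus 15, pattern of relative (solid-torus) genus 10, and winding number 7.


Schubert: g(satellite) = g_rel(pattern) + |winding| * g(companion),
where g_rel(pattern) is the genus of the pattern relative to the solid torus.
= 10 + 7 * 15
= 10 + 105 = 115

115


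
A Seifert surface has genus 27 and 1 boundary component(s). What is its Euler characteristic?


chi = 2 - 2g - b
= 2 - 2*27 - 1
= 2 - 54 - 1 = -53

-53


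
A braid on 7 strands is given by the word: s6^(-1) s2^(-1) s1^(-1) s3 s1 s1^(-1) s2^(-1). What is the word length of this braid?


The word length counts the number of generators (including inverses).
Listing each generator: s6^(-1), s2^(-1), s1^(-1), s3, s1, s1^(-1), s2^(-1)
There are 7 generators in this braid word.

7


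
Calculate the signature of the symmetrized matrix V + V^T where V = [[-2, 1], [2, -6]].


Step 1: V + V^T = [[-4, 3], [3, -12]]
Step 2: trace = -16, det = 39
Step 3: Discriminant = (-16)^2 - 4*39 = 100
Step 4: Eigenvalues: -3, -13
Step 5: Signature = (# positive eigenvalues) - (# negative eigenvalues) = -2

-2


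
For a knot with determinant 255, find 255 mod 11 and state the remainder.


Step 1: A knot is p-colorable if and only if p divides its determinant.
Step 2: Compute 255 mod 11.
255 = 23 * 11 + 2
Step 3: 255 mod 11 = 2
Step 4: The knot is 11-colorable: no

2


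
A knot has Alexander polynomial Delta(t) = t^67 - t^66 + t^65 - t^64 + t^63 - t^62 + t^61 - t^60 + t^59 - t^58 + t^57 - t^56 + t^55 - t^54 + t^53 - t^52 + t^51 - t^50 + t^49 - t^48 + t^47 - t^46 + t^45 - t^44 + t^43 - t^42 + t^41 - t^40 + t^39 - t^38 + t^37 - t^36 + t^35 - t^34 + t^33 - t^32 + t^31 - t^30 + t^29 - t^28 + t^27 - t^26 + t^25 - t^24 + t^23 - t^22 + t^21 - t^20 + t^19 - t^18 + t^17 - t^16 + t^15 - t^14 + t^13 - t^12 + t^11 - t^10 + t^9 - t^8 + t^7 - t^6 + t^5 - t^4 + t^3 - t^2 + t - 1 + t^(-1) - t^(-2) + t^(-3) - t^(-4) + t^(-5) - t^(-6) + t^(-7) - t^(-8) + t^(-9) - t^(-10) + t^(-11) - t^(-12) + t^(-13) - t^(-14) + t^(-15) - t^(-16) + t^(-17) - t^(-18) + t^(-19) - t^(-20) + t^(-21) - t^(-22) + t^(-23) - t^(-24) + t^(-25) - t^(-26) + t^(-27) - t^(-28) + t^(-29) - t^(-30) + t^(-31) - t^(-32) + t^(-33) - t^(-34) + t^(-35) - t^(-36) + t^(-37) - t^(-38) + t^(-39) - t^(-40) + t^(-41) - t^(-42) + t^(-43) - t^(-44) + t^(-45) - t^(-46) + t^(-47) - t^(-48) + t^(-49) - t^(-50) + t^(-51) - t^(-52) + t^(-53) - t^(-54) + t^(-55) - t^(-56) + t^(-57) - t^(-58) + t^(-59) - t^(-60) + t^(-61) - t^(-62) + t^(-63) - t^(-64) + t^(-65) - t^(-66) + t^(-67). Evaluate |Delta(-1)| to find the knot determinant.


Step 1: The polynomial has 135 terms with alternating signs, exponents from 67 down to -67.
Step 2: Substitute t = -1. The i-th term has coefficient (-1)^i and exponent (m-i),
  so its value is (-1)^i * (-1)^(m-i) = (-1)^m = -1 for every i.
Step 3: All 135 terms equal -1, so Delta(-1) = 135 * (-1) = -135
Step 4: |Delta(-1)| = 135

135


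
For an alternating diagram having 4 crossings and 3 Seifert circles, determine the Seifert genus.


For alternating knots, g = (c - s + 1)/2.
= (4 - 3 + 1)/2
= 2/2 = 1

1


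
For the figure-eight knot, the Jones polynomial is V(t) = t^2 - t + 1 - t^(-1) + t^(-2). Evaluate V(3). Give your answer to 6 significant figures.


Substituting t = 3 into V(t) = t^2 - t + 1 - t^(-1) + t^(-2):
  (+)t^(2) = 9
  (-)t^(1) = -3
  (+)t^(0) = 1
  (-)t^(-1) = -0.333333
  (+)t^(-2) = 0.111111
Sum = (9) + (-3) + (1) + (-0.333333) + (0.111111)
= 6.777777778
Rounded to 6 significant figures: 6.77778

6.77778


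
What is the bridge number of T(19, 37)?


The bridge number of T(p,q) is min(p,q).
min(19, 37) = 19

19


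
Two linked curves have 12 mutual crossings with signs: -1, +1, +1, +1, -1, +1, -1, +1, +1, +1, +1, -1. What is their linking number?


Step 1: Count positive crossings: 8
Step 2: Count negative crossings: 4
Step 3: Sum of signs = 8 - 4 = 4
Step 4: Linking number = sum/2 = 4/2 = 2

2


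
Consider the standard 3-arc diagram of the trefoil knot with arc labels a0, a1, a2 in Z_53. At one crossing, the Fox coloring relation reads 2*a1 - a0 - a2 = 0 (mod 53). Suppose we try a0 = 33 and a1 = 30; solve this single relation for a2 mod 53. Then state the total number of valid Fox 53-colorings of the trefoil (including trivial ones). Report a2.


Step 1: Apply the given crossing relation 2*a1 - a0 - a2 = 0 (mod 53).
  a2 = 2*a1 - a0 mod 53
  a2 = 2*30 - 33 mod 53
  a2 = 60 - 33 mod 53
  a2 = 27 mod 53 = 27
Step 2: The trefoil has determinant 3.
  Number of Fox p-colorings (p prime) is p^2 if p = 3, else p.
  Since 53 does not divide 3, only trivial (constant) colorings exist.
  (So the trial a0 = 33, a1 = 30 with a0 != a1 does NOT extend to a valid coloring of the whole trefoil: the other two crossing relations require 3*(a1 - a0) = 0 (mod 53), which fails.)
  Total colorings = 53
Step 3: a2 = 27, total Fox 53-colorings = 53

27


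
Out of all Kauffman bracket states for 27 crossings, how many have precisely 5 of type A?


We choose which 5 of 27 crossings get A-smoothings.
C(27, 5) = 27! / (5! * 22!)
= 80730

80730


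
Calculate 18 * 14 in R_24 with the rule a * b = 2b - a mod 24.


18 * 14 = 2*14 - 18 mod 24
= 28 - 18 mod 24
= 10 mod 24 = 10

10


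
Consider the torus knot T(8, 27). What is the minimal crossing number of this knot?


For a torus knot T(p, q) with gcd(p,q)=1,
the crossing number is min(p*(q-1), q*(p-1)).
p*(q-1) = 8*26 = 208
q*(p-1) = 27*7 = 189
min(208, 189) = 189

189


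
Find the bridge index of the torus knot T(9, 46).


The bridge number of T(p,q) is min(p,q).
min(9, 46) = 9

9


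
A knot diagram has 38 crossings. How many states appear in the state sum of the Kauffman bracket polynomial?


Each crossing contributes 2 choices (A-smoothing or B-smoothing).
Total states = 2^38 = 274877906944

274877906944


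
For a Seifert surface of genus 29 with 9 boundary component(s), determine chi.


chi = 2 - 2g - b
= 2 - 2*29 - 9
= 2 - 58 - 9 = -65

-65


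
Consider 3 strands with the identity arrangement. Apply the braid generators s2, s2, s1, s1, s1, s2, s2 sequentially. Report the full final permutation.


Starting with identity [1, 2, 3].
Apply generators in sequence:
  After s2: [1, 3, 2]
  After s2: [1, 2, 3]
  After s1: [2, 1, 3]
  After s1: [1, 2, 3]
  After s1: [2, 1, 3]
  After s2: [2, 3, 1]
  After s2: [2, 1, 3]
Final permutation: [2, 1, 3]

[2, 1, 3]


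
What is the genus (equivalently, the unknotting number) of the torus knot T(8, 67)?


For a torus knot T(p,q), both the unknotting number and genus equal (p-1)(q-1)/2.
= (8-1)(67-1)/2
= 7*66/2
= 462/2 = 231

231


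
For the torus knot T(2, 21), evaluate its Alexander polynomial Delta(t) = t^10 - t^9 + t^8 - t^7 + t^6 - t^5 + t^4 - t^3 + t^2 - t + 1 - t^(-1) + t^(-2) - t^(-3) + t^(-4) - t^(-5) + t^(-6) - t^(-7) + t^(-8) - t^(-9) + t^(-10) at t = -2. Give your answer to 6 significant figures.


Substituting t = -2 into Delta(t) = t^10 - t^9 + t^8 - t^7 + t^6 - t^5 + t^4 - t^3 + t^2 - t + 1 - t^(-1) + t^(-2) - t^(-3) + t^(-4) - t^(-5) + t^(-6) - t^(-7) + t^(-8) - t^(-9) + t^(-10):
Term values: (1024) + (512) + (256) + (128) + (64) + (32) + (16) + (8) + (4) + (2) + (1) + (0.5) + (0.25) + (0.125) + (0.0625) + (0.03125) + (0.015625) + (0.0078125) + (0.00390625) + (0.00195312) + (0.000976562)
Sum = 2047.999023
Rounded to 6 significant figures: 2048

2048


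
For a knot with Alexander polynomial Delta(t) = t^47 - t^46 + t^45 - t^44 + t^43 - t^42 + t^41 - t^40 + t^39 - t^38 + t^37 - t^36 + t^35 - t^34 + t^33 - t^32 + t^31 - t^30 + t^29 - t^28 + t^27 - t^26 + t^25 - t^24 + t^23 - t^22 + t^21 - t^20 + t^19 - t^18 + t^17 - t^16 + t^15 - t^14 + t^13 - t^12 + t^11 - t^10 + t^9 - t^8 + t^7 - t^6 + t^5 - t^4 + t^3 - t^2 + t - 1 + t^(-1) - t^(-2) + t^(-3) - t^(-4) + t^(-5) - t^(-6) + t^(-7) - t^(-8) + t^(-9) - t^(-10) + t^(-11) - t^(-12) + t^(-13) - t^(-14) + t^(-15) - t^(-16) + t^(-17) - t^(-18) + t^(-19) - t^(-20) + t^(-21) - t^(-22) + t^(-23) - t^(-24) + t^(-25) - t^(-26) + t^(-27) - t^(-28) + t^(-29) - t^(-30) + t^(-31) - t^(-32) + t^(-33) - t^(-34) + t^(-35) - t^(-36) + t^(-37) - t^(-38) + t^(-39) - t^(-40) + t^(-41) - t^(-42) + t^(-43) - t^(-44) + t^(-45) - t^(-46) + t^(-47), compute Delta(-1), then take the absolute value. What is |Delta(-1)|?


Step 1: The polynomial has 95 terms with alternating signs, exponents from 47 down to -47.
Step 2: Substitute t = -1. The i-th term has coefficient (-1)^i and exponent (m-i),
  so its value is (-1)^i * (-1)^(m-i) = (-1)^m = -1 for every i.
Step 3: All 95 terms equal -1, so Delta(-1) = 95 * (-1) = -95
Step 4: |Delta(-1)| = 95

95


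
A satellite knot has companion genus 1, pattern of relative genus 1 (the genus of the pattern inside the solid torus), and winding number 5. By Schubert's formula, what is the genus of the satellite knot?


Schubert: g(satellite) = g_rel(pattern) + |winding| * g(companion),
where g_rel(pattern) is the genus of the pattern relative to the solid torus.
= 1 + 5 * 1
= 1 + 5 = 6

6


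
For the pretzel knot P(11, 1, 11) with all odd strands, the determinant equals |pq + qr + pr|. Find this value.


Step 1: Compute pq + qr + pr.
pq = 11*1 = 11
qr = 1*11 = 11
pr = 11*11 = 121
pq + qr + pr = 11 + 11 + 121 = 143
Step 2: Take absolute value.
det(P(11,1,11)) = |143| = 143

143


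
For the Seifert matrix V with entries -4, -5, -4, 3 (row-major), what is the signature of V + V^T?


Step 1: V + V^T = [[-8, -9], [-9, 6]]
Step 2: trace = -2, det = -129
Step 3: Discriminant = (-2)^2 - 4*(-129) = 520
Step 4: Eigenvalues: 10.4018, -12.4018
Step 5: Signature = (# positive eigenvalues) - (# negative eigenvalues) = 0

0


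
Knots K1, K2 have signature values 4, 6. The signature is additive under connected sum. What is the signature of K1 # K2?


The signature is additive under connected sum.
signature(K1 # K2) = (4) + (6)
= 10

10


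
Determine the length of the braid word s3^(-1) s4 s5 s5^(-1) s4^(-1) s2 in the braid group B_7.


The word length counts the number of generators (including inverses).
Listing each generator: s3^(-1), s4, s5, s5^(-1), s4^(-1), s2
There are 6 generators in this braid word.

6


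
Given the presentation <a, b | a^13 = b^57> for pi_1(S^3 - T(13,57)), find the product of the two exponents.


The relation is a^13 = b^57.
Product of exponents = 13 * 57
= 741

741


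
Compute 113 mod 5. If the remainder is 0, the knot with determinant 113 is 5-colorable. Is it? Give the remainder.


Step 1: A knot is p-colorable if and only if p divides its determinant.
Step 2: Compute 113 mod 5.
113 = 22 * 5 + 3
Step 3: 113 mod 5 = 3
Step 4: The knot is 5-colorable: no

3


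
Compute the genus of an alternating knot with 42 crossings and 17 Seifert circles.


For alternating knots, g = (c - s + 1)/2.
= (42 - 17 + 1)/2
= 26/2 = 13

13


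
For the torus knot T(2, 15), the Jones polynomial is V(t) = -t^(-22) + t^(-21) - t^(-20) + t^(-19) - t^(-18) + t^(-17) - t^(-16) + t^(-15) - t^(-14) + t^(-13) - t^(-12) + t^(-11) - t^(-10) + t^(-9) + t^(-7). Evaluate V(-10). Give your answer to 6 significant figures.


Substituting t = -10 into V(t) = -t^(-22) + t^(-21) - t^(-20) + t^(-19) - t^(-18) + t^(-17) - t^(-16) + t^(-15) - t^(-14) + t^(-13) - t^(-12) + t^(-11) - t^(-10) + t^(-9) + t^(-7):
  (-)t^(-22) = -1e-22
  (+)t^(-21) = -1e-21
  (-)t^(-20) = -1e-20
  (+)t^(-19) = -1e-19
  (-)t^(-18) = -1e-18
  (+)t^(-17) = -1e-17
  (-)t^(-16) = -1e-16
  (+)t^(-15) = -1e-15
  (-)t^(-14) = -1e-14
  (+)t^(-13) = -1e-13
  (-)t^(-12) = -1e-12
  (+)t^(-11) = -1e-11
  (-)t^(-10) = -1e-10
  (+)t^(-9) = -1e-09
  (+)t^(-7) = -1e-07
Sum = (-1e-22) + (-1e-21) + (-1e-20) + (-1e-19) + (-1e-18) + (-1e-17) + (-1e-16) + (-1e-15) + (-1e-14) + (-1e-13) + (-1e-12) + (-1e-11) + (-1e-10) + (-1e-09) + (-1e-07)
= -1.011111111e-07
Rounded to 6 significant figures: -1.01111e-07

-1.01111e-07


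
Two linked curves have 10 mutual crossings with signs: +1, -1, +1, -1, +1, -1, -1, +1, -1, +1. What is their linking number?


Step 1: Count positive crossings: 5
Step 2: Count negative crossings: 5
Step 3: Sum of signs = 5 - 5 = 0
Step 4: Linking number = sum/2 = 0/2 = 0

0


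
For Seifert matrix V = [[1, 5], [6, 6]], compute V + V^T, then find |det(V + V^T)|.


Step 1: Form V + V^T where V = [[1, 5], [6, 6]]
  V^T = [[1, 6], [5, 6]]
  V + V^T = [[2, 11], [11, 12]]
Step 2: det(V + V^T) = 2*12 - 11*11
  = 24 - 121 = -97
Step 3: Knot determinant = |det(V + V^T)| = |-97| = 97

97


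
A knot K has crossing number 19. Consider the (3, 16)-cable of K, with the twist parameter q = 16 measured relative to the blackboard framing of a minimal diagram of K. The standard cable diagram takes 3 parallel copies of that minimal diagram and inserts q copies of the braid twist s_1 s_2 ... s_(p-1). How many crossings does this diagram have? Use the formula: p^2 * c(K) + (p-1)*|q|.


Step 1: Each of the c(K) crossings of the companion diagram becomes p*p = p^2 crossings among the p parallel strands, and each of the |q| twists s_1 s_2 ... s_(p-1) adds (p-1) crossings.
  Crossings = p^2 * c(K) + (p-1)*|q|
Step 2: = 3^2 * 19 + (3-1)*16
Step 3: = 9*19 + 2*16
Step 4: = 171 + 32 = 203

203


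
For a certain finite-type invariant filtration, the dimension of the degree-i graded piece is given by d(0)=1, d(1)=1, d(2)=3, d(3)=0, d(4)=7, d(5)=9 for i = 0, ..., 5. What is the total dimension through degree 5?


Total dimension = d(0) + d(1) + ... + d(5)
= 1 + 1 + 3 + 0 + 7 + 9
= 21

21


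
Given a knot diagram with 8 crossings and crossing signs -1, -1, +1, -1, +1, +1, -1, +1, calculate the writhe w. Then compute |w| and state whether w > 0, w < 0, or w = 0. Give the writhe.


Step 1: Count positive crossings (+1).
Positive crossings: 4
Step 2: Count negative crossings (-1).
Negative crossings: 4
Step 3: Writhe = (positive) - (negative)
w = 4 - 4 = 0
Step 4: |w| = 0, and w is zero

0


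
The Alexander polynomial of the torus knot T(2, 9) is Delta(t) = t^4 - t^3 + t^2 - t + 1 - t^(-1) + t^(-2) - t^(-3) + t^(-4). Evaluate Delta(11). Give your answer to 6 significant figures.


Substituting t = 11 into Delta(t) = t^4 - t^3 + t^2 - t + 1 - t^(-1) + t^(-2) - t^(-3) + t^(-4):
Term values: (14641) + (-1331) + (121) + (-11) + (1) + (-0.0909091) + (0.00826446) + (-0.000751315) + (6.83013e-05)
Sum = 13420.91667
Rounded to 6 significant figures: 13420.9

13420.9


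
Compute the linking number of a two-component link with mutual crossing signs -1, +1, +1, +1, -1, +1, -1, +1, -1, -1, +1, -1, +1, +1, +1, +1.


Step 1: Count positive crossings: 10
Step 2: Count negative crossings: 6
Step 3: Sum of signs = 10 - 6 = 4
Step 4: Linking number = sum/2 = 4/2 = 2

2


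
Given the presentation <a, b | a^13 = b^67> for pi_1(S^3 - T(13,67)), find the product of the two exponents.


The relation is a^13 = b^67.
Product of exponents = 13 * 67
= 871

871


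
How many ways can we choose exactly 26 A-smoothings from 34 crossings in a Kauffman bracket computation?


We choose which 26 of 34 crossings get A-smoothings.
C(34, 26) = 34! / (26! * 8!)
= 18156204

18156204


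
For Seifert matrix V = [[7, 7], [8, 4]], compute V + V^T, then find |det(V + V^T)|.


Step 1: Form V + V^T where V = [[7, 7], [8, 4]]
  V^T = [[7, 8], [7, 4]]
  V + V^T = [[14, 15], [15, 8]]
Step 2: det(V + V^T) = 14*8 - 15*15
  = 112 - 225 = -113
Step 3: Knot determinant = |det(V + V^T)| = |-113| = 113

113


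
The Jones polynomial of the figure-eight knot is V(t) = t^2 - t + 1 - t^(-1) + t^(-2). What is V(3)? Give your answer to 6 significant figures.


Substituting t = 3 into V(t) = t^2 - t + 1 - t^(-1) + t^(-2):
  (+)t^(2) = 9
  (-)t^(1) = -3
  (+)t^(0) = 1
  (-)t^(-1) = -0.333333
  (+)t^(-2) = 0.111111
Sum = (9) + (-3) + (1) + (-0.333333) + (0.111111)
= 6.777777778
Rounded to 6 significant figures: 6.77778

6.77778


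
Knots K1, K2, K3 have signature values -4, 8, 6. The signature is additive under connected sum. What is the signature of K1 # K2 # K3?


The signature is additive under connected sum.
signature(K1 # K2 # K3) = (-4) + (8) + (6)
= 10

10


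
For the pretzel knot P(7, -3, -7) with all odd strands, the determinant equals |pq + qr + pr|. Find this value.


Step 1: Compute pq + qr + pr.
pq = 7*(-3) = -21
qr = (-3)*(-7) = 21
pr = 7*(-7) = -49
pq + qr + pr = -21 + 21 + (-49) = -49
Step 2: Take absolute value.
det(P(7,-3,-7)) = |-49| = 49

49


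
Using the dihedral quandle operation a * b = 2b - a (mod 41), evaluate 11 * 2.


11 * 2 = 2*2 - 11 mod 41
= 4 - 11 mod 41
= -7 mod 41 = 34

34


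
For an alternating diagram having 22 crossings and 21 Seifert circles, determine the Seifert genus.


For alternating knots, g = (c - s + 1)/2.
= (22 - 21 + 1)/2
= 2/2 = 1

1


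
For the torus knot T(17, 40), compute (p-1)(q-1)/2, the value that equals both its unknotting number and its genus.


For a torus knot T(p,q), both the unknotting number and genus equal (p-1)(q-1)/2.
= (17-1)(40-1)/2
= 16*39/2
= 624/2 = 312

312


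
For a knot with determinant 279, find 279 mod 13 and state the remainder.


Step 1: A knot is p-colorable if and only if p divides its determinant.
Step 2: Compute 279 mod 13.
279 = 21 * 13 + 6
Step 3: 279 mod 13 = 6
Step 4: The knot is 13-colorable: no

6


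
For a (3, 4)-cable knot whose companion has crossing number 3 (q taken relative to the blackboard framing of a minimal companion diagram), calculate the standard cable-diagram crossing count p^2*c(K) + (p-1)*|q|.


Step 1: Each of the c(K) crossings of the companion diagram becomes p*p = p^2 crossings among the p parallel strands, and each of the |q| twists s_1 s_2 ... s_(p-1) adds (p-1) crossings.
  Crossings = p^2 * c(K) + (p-1)*|q|
Step 2: = 3^2 * 3 + (3-1)*4
Step 3: = 9*3 + 2*4
Step 4: = 27 + 8 = 35

35


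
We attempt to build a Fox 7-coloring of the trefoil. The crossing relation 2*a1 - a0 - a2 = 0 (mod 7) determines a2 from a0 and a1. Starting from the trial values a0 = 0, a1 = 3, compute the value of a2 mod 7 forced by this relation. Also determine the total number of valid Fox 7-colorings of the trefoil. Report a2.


Step 1: Apply the given crossing relation 2*a1 - a0 - a2 = 0 (mod 7).
  a2 = 2*a1 - a0 mod 7
  a2 = 2*3 - 0 mod 7
  a2 = 6 - 0 mod 7
  a2 = 6 mod 7 = 6
Step 2: The trefoil has determinant 3.
  Number of Fox p-colorings (p prime) is p^2 if p = 3, else p.
  Since 7 does not divide 3, only trivial (constant) colorings exist.
  (So the trial a0 = 0, a1 = 3 with a0 != a1 does NOT extend to a valid coloring of the whole trefoil: the other two crossing relations require 3*(a1 - a0) = 0 (mod 7), which fails.)
  Total colorings = 7
Step 3: a2 = 6, total Fox 7-colorings = 7

6


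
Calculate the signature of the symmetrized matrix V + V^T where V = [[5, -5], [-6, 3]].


Step 1: V + V^T = [[10, -11], [-11, 6]]
Step 2: trace = 16, det = -61
Step 3: Discriminant = 16^2 - 4*(-61) = 500
Step 4: Eigenvalues: 19.1803, -3.18034
Step 5: Signature = (# positive eigenvalues) - (# negative eigenvalues) = 0

0


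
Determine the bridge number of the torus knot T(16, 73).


The bridge number of T(p,q) is min(p,q).
min(16, 73) = 16

16


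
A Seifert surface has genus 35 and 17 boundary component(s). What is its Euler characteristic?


chi = 2 - 2g - b
= 2 - 2*35 - 17
= 2 - 70 - 17 = -85

-85


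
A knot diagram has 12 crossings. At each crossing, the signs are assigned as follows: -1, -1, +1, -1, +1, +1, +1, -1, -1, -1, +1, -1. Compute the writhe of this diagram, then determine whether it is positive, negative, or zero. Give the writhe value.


Step 1: Count positive crossings (+1).
Positive crossings: 5
Step 2: Count negative crossings (-1).
Negative crossings: 7
Step 3: Writhe = (positive) - (negative)
w = 5 - 7 = -2
Step 4: |w| = 2, and w is negative

-2


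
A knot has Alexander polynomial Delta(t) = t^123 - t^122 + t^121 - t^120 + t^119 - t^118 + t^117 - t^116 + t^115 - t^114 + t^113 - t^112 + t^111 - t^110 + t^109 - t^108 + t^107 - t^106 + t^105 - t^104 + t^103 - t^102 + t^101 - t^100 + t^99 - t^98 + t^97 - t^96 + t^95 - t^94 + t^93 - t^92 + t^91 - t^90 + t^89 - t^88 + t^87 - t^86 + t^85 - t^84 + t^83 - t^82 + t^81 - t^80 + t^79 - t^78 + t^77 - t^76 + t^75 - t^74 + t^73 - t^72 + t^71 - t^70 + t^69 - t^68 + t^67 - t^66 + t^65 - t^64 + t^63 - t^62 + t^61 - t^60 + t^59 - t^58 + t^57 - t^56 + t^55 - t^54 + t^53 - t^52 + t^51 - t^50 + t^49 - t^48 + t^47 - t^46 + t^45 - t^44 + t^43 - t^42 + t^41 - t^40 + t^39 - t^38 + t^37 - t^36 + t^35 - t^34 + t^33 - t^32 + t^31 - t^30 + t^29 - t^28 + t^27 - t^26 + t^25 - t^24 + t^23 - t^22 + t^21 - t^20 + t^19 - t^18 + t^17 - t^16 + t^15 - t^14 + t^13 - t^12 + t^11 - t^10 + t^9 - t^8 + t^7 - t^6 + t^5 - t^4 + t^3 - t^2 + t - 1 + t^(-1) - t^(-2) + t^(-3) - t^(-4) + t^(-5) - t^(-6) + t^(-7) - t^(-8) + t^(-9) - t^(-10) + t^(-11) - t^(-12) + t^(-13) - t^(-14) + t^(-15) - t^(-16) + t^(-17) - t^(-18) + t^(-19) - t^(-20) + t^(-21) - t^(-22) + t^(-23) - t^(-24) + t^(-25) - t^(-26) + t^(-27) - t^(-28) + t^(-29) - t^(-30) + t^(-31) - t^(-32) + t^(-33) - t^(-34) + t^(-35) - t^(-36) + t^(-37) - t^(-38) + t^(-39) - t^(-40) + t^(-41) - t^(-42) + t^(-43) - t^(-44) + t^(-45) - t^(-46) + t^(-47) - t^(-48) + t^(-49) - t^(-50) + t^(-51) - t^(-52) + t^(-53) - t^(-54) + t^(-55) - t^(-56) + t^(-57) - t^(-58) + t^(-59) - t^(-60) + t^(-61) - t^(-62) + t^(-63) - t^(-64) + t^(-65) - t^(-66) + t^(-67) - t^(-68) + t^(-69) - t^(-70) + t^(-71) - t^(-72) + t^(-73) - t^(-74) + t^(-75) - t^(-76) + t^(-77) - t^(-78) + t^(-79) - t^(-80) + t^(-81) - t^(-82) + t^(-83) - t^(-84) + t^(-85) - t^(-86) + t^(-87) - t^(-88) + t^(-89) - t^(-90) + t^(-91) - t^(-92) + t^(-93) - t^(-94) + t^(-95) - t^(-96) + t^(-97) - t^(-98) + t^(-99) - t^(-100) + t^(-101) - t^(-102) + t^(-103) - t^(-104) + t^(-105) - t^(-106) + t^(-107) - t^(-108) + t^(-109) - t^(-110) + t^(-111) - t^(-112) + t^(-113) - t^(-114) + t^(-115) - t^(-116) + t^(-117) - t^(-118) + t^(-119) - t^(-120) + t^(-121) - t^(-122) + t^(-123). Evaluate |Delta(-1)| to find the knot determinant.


Step 1: The polynomial has 247 terms with alternating signs, exponents from 123 down to -123.
Step 2: Substitute t = -1. The i-th term has coefficient (-1)^i and exponent (m-i),
  so its value is (-1)^i * (-1)^(m-i) = (-1)^m = -1 for every i.
Step 3: All 247 terms equal -1, so Delta(-1) = 247 * (-1) = -247
Step 4: |Delta(-1)| = 247

247


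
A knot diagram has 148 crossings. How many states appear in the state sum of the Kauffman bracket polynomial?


Each crossing contributes 2 choices (A-smoothing or B-smoothing).
Total states = 2^148 = 356811923176489970264571492362373784095686656

356811923176489970264571492362373784095686656


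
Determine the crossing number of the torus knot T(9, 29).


For a torus knot T(p, q) with gcd(p,q)=1,
the crossing number is min(p*(q-1), q*(p-1)).
p*(q-1) = 9*28 = 252
q*(p-1) = 29*8 = 232
min(252, 232) = 232

232


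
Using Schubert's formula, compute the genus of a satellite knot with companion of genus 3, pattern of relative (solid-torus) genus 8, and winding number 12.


Schubert: g(satellite) = g_rel(pattern) + |winding| * g(companion),
where g_rel(pattern) is the genus of the pattern relative to the solid torus.
= 8 + 12 * 3
= 8 + 36 = 44

44


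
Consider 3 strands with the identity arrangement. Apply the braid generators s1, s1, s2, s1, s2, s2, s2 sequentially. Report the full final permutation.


Starting with identity [1, 2, 3].
Apply generators in sequence:
  After s1: [2, 1, 3]
  After s1: [1, 2, 3]
  After s2: [1, 3, 2]
  After s1: [3, 1, 2]
  After s2: [3, 2, 1]
  After s2: [3, 1, 2]
  After s2: [3, 2, 1]
Final permutation: [3, 2, 1]

[3, 2, 1]


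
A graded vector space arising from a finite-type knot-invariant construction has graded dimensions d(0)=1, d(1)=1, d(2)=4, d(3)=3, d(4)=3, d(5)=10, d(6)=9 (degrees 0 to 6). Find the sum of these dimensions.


Total dimension = d(0) + d(1) + ... + d(6)
= 1 + 1 + 4 + 3 + 3 + 10 + 9
= 31

31


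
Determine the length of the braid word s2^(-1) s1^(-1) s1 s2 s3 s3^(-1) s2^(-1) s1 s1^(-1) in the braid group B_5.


The word length counts the number of generators (including inverses).
Listing each generator: s2^(-1), s1^(-1), s1, s2, s3, s3^(-1), s2^(-1), s1, s1^(-1)
There are 9 generators in this braid word.

9


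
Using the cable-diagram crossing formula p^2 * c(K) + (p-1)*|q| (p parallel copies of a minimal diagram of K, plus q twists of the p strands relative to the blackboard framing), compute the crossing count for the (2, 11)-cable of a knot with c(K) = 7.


Step 1: Each of the c(K) crossings of the companion diagram becomes p*p = p^2 crossings among the p parallel strands, and each of the |q| twists s_1 s_2 ... s_(p-1) adds (p-1) crossings.
  Crossings = p^2 * c(K) + (p-1)*|q|
Step 2: = 2^2 * 7 + (2-1)*11
Step 3: = 4*7 + 1*11
Step 4: = 28 + 11 = 39

39


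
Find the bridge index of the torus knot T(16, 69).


The bridge number of T(p,q) is min(p,q).
min(16, 69) = 16

16


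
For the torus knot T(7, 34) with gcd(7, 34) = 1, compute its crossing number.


For a torus knot T(p, q) with gcd(p,q)=1,
the crossing number is min(p*(q-1), q*(p-1)).
p*(q-1) = 7*33 = 231
q*(p-1) = 34*6 = 204
min(231, 204) = 204

204


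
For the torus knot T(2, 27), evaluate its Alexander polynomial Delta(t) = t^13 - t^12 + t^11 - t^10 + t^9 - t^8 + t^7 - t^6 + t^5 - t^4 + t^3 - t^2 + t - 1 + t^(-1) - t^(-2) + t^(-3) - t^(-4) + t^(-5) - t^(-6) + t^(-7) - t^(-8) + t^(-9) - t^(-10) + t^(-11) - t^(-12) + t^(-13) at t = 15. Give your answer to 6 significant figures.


Substituting t = 15 into Delta(t) = t^13 - t^12 + t^11 - t^10 + t^9 - t^8 + t^7 - t^6 + t^5 - t^4 + t^3 - t^2 + t - 1 + t^(-1) - t^(-2) + t^(-3) - t^(-4) + t^(-5) - t^(-6) + t^(-7) - t^(-8) + t^(-9) - t^(-10) + t^(-11) - t^(-12) + t^(-13):
Term values: (1946195068359375) + (-129746337890625) + (8649755859375) + (-576650390625) + (38443359375) + (-2562890625) + (170859375) + (-11390625) + (759375) + (-50625) + (3375) + (-225) + (15) + (-1) + (0.0666667) + (-0.00444444) + (0.000296296) + (-1.97531e-05) + (1.31687e-06) + (-8.77915e-08) + (5.85277e-09) + (-3.90184e-10) + (2.60123e-11) + (-1.73415e-12) + (1.1561e-13) + (-7.70735e-15) + (5.13823e-16)
Sum = 1.824557877e+15
Rounded to 6 significant figures: 1.82456e+15

1.82456e+15


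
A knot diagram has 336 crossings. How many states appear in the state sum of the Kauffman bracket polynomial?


Each crossing contributes 2 choices (A-smoothing or B-smoothing).
Total states = 2^336 = 139984046386112763159840142535527767382602843577165595931249318810236991948760059086304843329475444736

139984046386112763159840142535527767382602843577165595931249318810236991948760059086304843329475444736


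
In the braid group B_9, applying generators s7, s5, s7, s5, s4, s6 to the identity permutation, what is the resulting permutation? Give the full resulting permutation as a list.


Starting with identity [1, 2, 3, 4, 5, 6, 7, 8, 9].
Apply generators in sequence:
  After s7: [1, 2, 3, 4, 5, 6, 8, 7, 9]
  After s5: [1, 2, 3, 4, 6, 5, 8, 7, 9]
  After s7: [1, 2, 3, 4, 6, 5, 7, 8, 9]
  After s5: [1, 2, 3, 4, 5, 6, 7, 8, 9]
  After s4: [1, 2, 3, 5, 4, 6, 7, 8, 9]
  After s6: [1, 2, 3, 5, 4, 7, 6, 8, 9]
Final permutation: [1, 2, 3, 5, 4, 7, 6, 8, 9]

[1, 2, 3, 5, 4, 7, 6, 8, 9]


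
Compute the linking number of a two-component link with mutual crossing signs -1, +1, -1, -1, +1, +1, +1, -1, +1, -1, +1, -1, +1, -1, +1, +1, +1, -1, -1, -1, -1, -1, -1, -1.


Step 1: Count positive crossings: 10
Step 2: Count negative crossings: 14
Step 3: Sum of signs = 10 - 14 = -4
Step 4: Linking number = sum/2 = -4/2 = -2

-2


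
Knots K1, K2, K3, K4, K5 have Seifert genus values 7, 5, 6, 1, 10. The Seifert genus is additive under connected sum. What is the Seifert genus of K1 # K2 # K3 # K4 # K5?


The Seifert genus is additive under connected sum.
Seifert genus(K1 # K2 # K3 # K4 # K5) = (7) + (5) + (6) + (1) + (10)
= 29

29


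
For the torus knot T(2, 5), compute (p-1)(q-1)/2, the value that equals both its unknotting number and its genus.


For a torus knot T(p,q), both the unknotting number and genus equal (p-1)(q-1)/2.
= (2-1)(5-1)/2
= 1*4/2
= 4/2 = 2

2


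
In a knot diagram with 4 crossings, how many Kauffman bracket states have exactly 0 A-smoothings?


We choose which 0 of 4 crossings get A-smoothings.
C(4, 0) = 4! / (0! * 4!)
= 1

1


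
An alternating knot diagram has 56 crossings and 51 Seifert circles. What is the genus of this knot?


For alternating knots, g = (c - s + 1)/2.
= (56 - 51 + 1)/2
= 6/2 = 3

3


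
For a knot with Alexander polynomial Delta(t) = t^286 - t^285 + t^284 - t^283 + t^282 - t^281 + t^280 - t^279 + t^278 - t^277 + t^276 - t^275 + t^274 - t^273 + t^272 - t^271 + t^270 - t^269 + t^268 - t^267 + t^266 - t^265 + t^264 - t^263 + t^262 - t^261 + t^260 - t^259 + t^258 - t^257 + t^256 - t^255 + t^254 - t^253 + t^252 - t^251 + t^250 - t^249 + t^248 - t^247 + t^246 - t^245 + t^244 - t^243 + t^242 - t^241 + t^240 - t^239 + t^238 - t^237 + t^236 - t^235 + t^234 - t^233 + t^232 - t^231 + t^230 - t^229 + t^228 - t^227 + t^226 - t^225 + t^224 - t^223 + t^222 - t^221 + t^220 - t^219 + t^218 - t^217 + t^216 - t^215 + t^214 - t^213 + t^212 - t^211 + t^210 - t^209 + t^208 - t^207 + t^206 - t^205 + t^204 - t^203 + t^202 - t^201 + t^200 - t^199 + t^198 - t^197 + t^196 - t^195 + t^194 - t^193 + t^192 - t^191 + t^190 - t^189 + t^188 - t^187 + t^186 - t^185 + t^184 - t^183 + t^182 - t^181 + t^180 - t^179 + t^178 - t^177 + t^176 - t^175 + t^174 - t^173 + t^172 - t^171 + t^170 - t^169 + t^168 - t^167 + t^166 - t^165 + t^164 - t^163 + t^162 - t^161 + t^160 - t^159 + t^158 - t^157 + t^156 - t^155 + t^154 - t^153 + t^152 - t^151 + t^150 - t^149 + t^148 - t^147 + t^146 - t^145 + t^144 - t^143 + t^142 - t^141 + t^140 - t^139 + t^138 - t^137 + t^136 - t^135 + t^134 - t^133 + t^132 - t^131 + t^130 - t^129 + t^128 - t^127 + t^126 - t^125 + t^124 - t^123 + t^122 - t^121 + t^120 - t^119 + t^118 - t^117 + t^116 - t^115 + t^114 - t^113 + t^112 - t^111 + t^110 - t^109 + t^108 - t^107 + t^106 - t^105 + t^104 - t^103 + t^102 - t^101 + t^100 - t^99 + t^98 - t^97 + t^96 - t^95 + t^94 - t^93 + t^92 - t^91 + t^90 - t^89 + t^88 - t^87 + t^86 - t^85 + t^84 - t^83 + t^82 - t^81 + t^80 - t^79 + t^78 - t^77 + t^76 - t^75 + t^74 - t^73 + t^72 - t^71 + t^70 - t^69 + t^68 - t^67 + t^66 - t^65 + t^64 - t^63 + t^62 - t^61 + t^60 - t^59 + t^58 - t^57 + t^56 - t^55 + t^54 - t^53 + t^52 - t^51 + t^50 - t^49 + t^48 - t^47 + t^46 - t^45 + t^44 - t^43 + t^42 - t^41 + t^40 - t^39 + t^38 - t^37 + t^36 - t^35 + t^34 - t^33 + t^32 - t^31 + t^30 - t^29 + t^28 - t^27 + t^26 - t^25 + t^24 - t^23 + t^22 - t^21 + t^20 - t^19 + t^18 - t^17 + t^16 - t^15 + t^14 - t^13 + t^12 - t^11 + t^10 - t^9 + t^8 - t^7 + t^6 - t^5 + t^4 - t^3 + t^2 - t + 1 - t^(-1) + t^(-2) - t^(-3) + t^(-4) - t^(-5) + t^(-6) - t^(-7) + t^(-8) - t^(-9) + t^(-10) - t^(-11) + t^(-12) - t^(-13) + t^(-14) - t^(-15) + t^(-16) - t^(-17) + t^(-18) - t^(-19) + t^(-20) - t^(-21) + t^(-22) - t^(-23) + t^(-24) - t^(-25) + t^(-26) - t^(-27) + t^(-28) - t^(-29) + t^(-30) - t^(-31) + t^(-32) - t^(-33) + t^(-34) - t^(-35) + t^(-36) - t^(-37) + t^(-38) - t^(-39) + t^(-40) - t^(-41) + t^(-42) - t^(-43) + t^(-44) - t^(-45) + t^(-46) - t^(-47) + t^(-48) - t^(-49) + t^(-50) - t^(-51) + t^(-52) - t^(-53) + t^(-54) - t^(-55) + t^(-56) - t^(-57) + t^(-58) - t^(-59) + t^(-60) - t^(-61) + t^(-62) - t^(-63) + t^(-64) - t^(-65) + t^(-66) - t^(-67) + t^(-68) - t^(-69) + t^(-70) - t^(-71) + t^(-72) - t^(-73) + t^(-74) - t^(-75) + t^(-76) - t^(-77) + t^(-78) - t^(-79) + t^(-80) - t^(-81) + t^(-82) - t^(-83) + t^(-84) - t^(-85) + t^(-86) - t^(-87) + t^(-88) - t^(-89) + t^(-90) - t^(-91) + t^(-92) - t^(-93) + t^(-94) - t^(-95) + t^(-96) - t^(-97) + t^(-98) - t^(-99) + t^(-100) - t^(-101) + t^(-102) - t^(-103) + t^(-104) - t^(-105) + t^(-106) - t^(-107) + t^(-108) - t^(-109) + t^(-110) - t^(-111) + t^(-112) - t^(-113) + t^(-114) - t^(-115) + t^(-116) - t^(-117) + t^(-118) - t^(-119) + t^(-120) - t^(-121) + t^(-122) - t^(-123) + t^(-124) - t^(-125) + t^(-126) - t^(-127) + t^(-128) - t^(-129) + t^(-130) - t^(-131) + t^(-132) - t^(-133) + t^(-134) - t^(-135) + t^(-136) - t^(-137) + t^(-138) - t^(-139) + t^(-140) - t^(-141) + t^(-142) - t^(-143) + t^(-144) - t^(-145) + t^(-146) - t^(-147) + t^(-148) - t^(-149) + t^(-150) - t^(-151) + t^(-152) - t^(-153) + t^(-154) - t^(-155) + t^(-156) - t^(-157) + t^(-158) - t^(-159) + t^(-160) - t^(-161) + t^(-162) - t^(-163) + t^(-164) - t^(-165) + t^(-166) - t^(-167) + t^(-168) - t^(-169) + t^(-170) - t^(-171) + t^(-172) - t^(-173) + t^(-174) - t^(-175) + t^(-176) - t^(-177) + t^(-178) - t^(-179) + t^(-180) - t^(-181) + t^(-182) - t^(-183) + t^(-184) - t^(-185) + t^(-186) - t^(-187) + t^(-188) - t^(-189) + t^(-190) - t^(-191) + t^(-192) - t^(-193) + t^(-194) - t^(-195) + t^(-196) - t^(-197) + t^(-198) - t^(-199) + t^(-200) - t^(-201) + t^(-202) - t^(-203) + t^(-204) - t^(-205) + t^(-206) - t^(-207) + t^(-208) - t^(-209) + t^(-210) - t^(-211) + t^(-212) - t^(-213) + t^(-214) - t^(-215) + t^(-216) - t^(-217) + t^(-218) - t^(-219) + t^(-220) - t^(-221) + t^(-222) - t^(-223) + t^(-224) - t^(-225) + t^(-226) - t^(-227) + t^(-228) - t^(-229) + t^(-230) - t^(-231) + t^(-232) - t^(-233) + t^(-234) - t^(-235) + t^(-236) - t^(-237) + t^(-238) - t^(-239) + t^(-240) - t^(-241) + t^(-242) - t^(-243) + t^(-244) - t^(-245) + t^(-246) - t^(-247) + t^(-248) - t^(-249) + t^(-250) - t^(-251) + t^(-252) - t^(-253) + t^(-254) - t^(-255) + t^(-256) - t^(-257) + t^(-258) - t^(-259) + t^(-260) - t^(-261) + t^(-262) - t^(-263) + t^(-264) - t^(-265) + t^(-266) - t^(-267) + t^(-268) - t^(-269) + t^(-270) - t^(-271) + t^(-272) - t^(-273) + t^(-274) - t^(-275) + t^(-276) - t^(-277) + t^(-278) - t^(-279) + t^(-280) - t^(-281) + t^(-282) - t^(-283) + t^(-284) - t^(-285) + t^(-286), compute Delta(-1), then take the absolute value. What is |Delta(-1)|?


Step 1: The polynomial has 573 terms with alternating signs, exponents from 286 down to -286.
Step 2: Substitute t = -1. The i-th term has coefficient (-1)^i and exponent (m-i),
  so its value is (-1)^i * (-1)^(m-i) = (-1)^m = 1 for every i.
Step 3: All 573 terms equal 1, so Delta(-1) = 573 * (1) = 573
Step 4: |Delta(-1)| = 573

573
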